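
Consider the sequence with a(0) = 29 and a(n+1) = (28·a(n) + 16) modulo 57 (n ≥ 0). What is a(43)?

27

Listing terms: a(0) = 29; a(1) = 30; a(2) = 1; a(3) = 44; a(4) = 51; a(5) = 19; a(6) = 35; a(7) = 27; a(8) = 31; a(9) = 29.
The sequence repeats with period 9.
So a(43) = a(0 + ((43-0) mod 9)) = a(7) = 27.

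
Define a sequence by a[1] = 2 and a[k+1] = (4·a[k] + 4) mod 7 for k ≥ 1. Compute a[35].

5

Computing terms: a[1] = 2; a[2] = 5; a[3] = 3; a[4] = 2.
The sequence repeats with period 3.
(35 - 1) mod 3 = 1, so a[35] = a[2] = 5.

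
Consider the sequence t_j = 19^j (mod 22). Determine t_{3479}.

7

Computing terms: t_1 = 19; t_2 = 9; t_3 = 17; t_4 = 15; t_5 = 21; t_6 = 3; t_7 = 13; t_8 = 5; t_9 = 7; t_{10} = 1; t_{11} = 19.
The sequence repeats with period 10.
So t_{3479} = t_{1 + ((3479-1) mod 10)} = t_9 = 7.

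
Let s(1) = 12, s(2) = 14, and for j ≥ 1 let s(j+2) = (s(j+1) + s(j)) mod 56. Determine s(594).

s(1) = 12,  s(2) = 14,  s(3) = 26,  s(4) = 40,  s(5) = 10,  s(6) = 50,  s(7) = 4,  s(8) = 54,  s(9) = 2,  s(10) = 0,  s(11) = 2,  s(12) = 2,  s(13) = 4,  s(14) = 6,  s(15) = 10,  s(16) = 16,  s(17) = 26,  s(18) = 42,  s(19) = 12,  s(20) = 54,  s(21) = 10,  s(22) = 8,  s(23) = 18,  s(24) = 26,  s(25) = 44,  s(26) = 14,  s(27) = 2,  s(28) = 16,  s(29) = 18,  s(30) = 34,  s(31) = 52,  s(32) = 30,  s(33) = 26,  s(34) = 0,  s(35) = 26,  s(36) = 26,  s(37) = 52,  s(38) = 22,  s(39) = 18,  s(40) = 40,  s(41) = 2,  s(42) = 42,  s(43) = 44,  s(44) = 30,  s(45) = 18,  s(46) = 48,  s(47) = 10,  s(48) = 2,  s(49) = 12,  s(50) = 14.
Since (s(49), s(50)) = (s(1), s(2)) = (12, 14) (two consecutive terms determine the rest), the sequence is periodic with period 48.
(594 - 1) mod 48 = 17, so s(594) = s(18) = 42.

42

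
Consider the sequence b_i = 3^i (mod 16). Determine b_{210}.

9

We have b_0 = 1,  b_1 = 3,  b_2 = 9,  b_3 = 11,  b_4 = 1.
Since b_4 = b_0 = 1, the sequence is periodic with period 4.
So b_{210} = b_{0 + ((210-0) mod 4)} = b_2 = 9.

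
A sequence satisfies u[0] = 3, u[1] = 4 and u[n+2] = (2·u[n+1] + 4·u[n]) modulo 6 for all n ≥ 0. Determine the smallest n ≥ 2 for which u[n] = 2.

2

Computing terms: u[0] = 3,  u[1] = 4,  u[2] = 2,  u[3] = 2,  u[4] = 0,  u[5] = 2,  u[6] = 4,  u[7] = 4,  u[8] = 0,  u[9] = 4,  u[10] = 2.
Since (u[9], u[10]) = (u[1], u[2]) = (4, 2) (two consecutive terms determine the rest), the sequence is eventually periodic: after a pre-period of length 1 it cycles with period 8.
The value 2 first appears (with n ≥ 2) at u[2].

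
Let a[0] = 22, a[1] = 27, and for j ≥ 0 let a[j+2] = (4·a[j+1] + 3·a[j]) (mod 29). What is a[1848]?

Listing terms: a[0] = 22; a[1] = 27; a[2] = 0; a[3] = 23; a[4] = 5; a[5] = 2; a[6] = 23; a[7] = 11; a[8] = 26; a[9] = 21; a[10] = 17; a[11] = 15; a[12] = 24; a[13] = 25; a[14] = 27; a[15] = 9; a[16] = 1; a[17] = 2; a[18] = 11; a[19] = 21; a[20] = 1; a[21] = 9; a[22] = 10; a[23] = 9; a[24] = 8; a[25] = 1; a[26] = 28; a[27] = 28; a[28] = 22; a[29] = 27.
Since (a[28], a[29]) = (a[0], a[1]) = (22, 27) (two consecutive terms determine the rest), the sequence is periodic with period 28.
(1848 - 0) mod 28 = 0, so a[1848] = a[0] = 22.

22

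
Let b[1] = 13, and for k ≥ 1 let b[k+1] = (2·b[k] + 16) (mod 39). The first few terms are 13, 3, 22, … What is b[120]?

18

Listing terms: b[1] = 13; b[2] = 3; b[3] = 22; b[4] = 21; b[5] = 19; b[6] = 15; b[7] = 7; b[8] = 30; b[9] = 37; b[10] = 12; b[11] = 1; b[12] = 18; b[13] = 13.
The sequence repeats with period 12.
So b[120] = b[1 + ((120-1) mod 12)] = b[12] = 18.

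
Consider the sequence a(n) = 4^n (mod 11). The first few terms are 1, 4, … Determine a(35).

a(0) = 1, a(1) = 4, a(2) = 5, a(3) = 9, a(4) = 3, a(5) = 1.
The sequence repeats with period 5.
(35 - 0) mod 5 = 0, so a(35) = a(0) = 1.

1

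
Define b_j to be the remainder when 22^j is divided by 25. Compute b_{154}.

Listing terms: b_0 = 1,  b_1 = 22,  b_2 = 9,  b_3 = 23,  b_4 = 6,  b_5 = 7,  b_6 = 4,  b_7 = 13,  b_8 = 11,  b_9 = 17,  b_{10} = 24,  b_{11} = 3,  b_{12} = 16,  b_{13} = 2,  b_{14} = 19,  b_{15} = 18,  b_{16} = 21,  b_{17} = 12,  b_{18} = 14,  b_{19} = 8,  b_{20} = 1.
Since b_{20} = b_0 = 1, the sequence is periodic with period 20.
(154 - 0) mod 20 = 14, so b_{154} = b_{14} = 19.

19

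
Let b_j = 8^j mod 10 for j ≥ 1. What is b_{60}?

We have b_1 = 8,  b_2 = 4,  b_3 = 2,  b_4 = 6,  b_5 = 8.
The sequence repeats with period 4.
So b_{60} = b_{1 + ((60-1) mod 4)} = b_4 = 6.

6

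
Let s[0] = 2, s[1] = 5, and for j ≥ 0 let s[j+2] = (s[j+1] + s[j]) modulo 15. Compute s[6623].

Listing terms: s[0] = 2; s[1] = 5; s[2] = 7; s[3] = 12; s[4] = 4; s[5] = 1; s[6] = 5; s[7] = 6; s[8] = 11; s[9] = 2; s[10] = 13; s[11] = 0; s[12] = 13; s[13] = 13; s[14] = 11; s[15] = 9; s[16] = 5; s[17] = 14; s[18] = 4; s[19] = 3; s[20] = 7; s[21] = 10; s[22] = 2; s[23] = 12; s[24] = 14; s[25] = 11; s[26] = 10; s[27] = 6; s[28] = 1; s[29] = 7; s[30] = 8; s[31] = 0; s[32] = 8; s[33] = 8; s[34] = 1; s[35] = 9; s[36] = 10; s[37] = 4; s[38] = 14; s[39] = 3; s[40] = 2; s[41] = 5.
Since (s[40], s[41]) = (s[0], s[1]) = (2, 5) (two consecutive terms determine the rest), the sequence is periodic with period 40.
(6623 - 0) mod 40 = 23, so s[6623] = s[23] = 12.

12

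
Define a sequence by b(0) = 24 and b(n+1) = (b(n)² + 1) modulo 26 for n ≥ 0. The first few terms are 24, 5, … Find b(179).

b(0) = 24; b(1) = 5; b(2) = 0; b(3) = 1; b(4) = 2; b(5) = 5.
Since b(5) = b(1) = 5, the sequence is eventually periodic: after a pre-period of length 1 it cycles with period 4.
For n ≥ 1, b(n) depends only on (n - 1) mod 4. (179 - 1) mod 4 = 2, so b(179) = b(3) = 1.

1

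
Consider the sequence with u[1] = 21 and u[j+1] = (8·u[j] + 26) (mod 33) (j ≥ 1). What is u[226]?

14

Listing terms: u[1] = 21,  u[2] = 29,  u[3] = 27,  u[4] = 11,  u[5] = 15,  u[6] = 14,  u[7] = 6,  u[8] = 8,  u[9] = 24,  u[10] = 20,  u[11] = 21.
The sequence repeats with period 10.
(226 - 1) mod 10 = 5, so u[226] = u[6] = 14.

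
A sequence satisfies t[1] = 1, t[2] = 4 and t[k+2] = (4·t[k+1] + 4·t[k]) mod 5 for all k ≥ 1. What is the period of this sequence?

Listing terms: t[1] = 1; t[2] = 4; t[3] = 0; t[4] = 1; t[5] = 4.
The sequence repeats with period 3.

3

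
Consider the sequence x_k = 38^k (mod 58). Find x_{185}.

4

Computing terms: x_0 = 1; x_1 = 38; x_2 = 52; x_3 = 4; x_4 = 36; x_5 = 34; x_6 = 16; x_7 = 28; x_8 = 20; x_9 = 6; x_{10} = 54; x_{11} = 22; x_{12} = 24; x_{13} = 42; x_{14} = 30; x_{15} = 38.
Since x_{15} = x_1 = 38, the sequence is eventually periodic: after a pre-period of length 1 it cycles with period 14.
For k ≥ 1, x_k depends only on (k - 1) mod 14. (185 - 1) mod 14 = 2, so x_{185} = x_3 = 4.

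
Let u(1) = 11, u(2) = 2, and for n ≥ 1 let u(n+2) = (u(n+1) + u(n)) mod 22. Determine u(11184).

15

We have u(1) = 11,  u(2) = 2,  u(3) = 13,  u(4) = 15,  u(5) = 6,  u(6) = 21,  u(7) = 5,  u(8) = 4,  u(9) = 9,  u(10) = 13,  u(11) = 0,  u(12) = 13,  u(13) = 13,  u(14) = 4,  u(15) = 17,  u(16) = 21,  u(17) = 16,  u(18) = 15,  u(19) = 9,  u(20) = 2,  u(21) = 11,  u(22) = 13,  u(23) = 2,  u(24) = 15,  u(25) = 17,  u(26) = 10,  u(27) = 5,  u(28) = 15,  u(29) = 20,  u(30) = 13,  u(31) = 11,  u(32) = 2.
Since (u(31), u(32)) = (u(1), u(2)) = (11, 2) (two consecutive terms determine the rest), the sequence is periodic with period 30.
(11184 - 1) mod 30 = 23, so u(11184) = u(24) = 15.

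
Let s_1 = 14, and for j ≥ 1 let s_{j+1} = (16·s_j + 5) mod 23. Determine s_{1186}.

3

Computing terms: s_1 = 14; s_2 = 22; s_3 = 12; s_4 = 13; s_5 = 6; s_6 = 9; s_7 = 11; s_8 = 20; s_9 = 3; s_{10} = 7; s_{11} = 2; s_{12} = 14.
Since s_{12} = s_1 = 14, the sequence is periodic with period 11.
(1186 - 1) mod 11 = 8, so s_{1186} = s_9 = 3.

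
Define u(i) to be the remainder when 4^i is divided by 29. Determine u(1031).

We have u(1) = 4,  u(2) = 16,  u(3) = 6,  u(4) = 24,  u(5) = 9,  u(6) = 7,  u(7) = 28,  u(8) = 25,  u(9) = 13,  u(10) = 23,  u(11) = 5,  u(12) = 20,  u(13) = 22,  u(14) = 1,  u(15) = 4.
The sequence repeats with period 14.
(1031 - 1) mod 14 = 8, so u(1031) = u(9) = 13.

13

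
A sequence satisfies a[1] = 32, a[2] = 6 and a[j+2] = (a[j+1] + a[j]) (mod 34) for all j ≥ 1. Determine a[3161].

10

Listing terms: a[1] = 32; a[2] = 6; a[3] = 4; a[4] = 10; a[5] = 14; a[6] = 24; a[7] = 4; a[8] = 28; a[9] = 32; a[10] = 26; a[11] = 24; a[12] = 16; a[13] = 6; a[14] = 22; a[15] = 28; a[16] = 16; a[17] = 10; a[18] = 26; a[19] = 2; a[20] = 28; a[21] = 30; a[22] = 24; a[23] = 20; a[24] = 10; a[25] = 30; a[26] = 6; a[27] = 2; a[28] = 8; a[29] = 10; a[30] = 18; a[31] = 28; a[32] = 12; a[33] = 6; a[34] = 18; a[35] = 24; a[36] = 8; a[37] = 32; a[38] = 6.
The sequence repeats with period 36.
(3161 - 1) mod 36 = 28, so a[3161] = a[29] = 10.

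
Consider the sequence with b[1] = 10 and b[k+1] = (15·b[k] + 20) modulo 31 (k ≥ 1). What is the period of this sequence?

10

We have b[1] = 10; b[2] = 15; b[3] = 28; b[4] = 6; b[5] = 17; b[6] = 27; b[7] = 22; b[8] = 9; b[9] = 0; b[10] = 20; b[11] = 10.
The sequence repeats with period 10.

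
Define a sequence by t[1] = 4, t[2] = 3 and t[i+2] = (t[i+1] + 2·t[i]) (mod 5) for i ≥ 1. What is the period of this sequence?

Computing terms: t[1] = 4; t[2] = 3; t[3] = 1; t[4] = 2; t[5] = 4; t[6] = 3.
Since (t[5], t[6]) = (t[1], t[2]) = (4, 3) (two consecutive terms determine the rest), the sequence is periodic with period 4.

4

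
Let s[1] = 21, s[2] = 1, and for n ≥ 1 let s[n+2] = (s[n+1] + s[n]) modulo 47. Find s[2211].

22

Computing terms: s[1] = 21,  s[2] = 1,  s[3] = 22,  s[4] = 23,  s[5] = 45,  s[6] = 21,  s[7] = 19,  s[8] = 40,  s[9] = 12,  s[10] = 5,  s[11] = 17,  s[12] = 22,  s[13] = 39,  s[14] = 14,  s[15] = 6,  s[16] = 20,  s[17] = 26,  s[18] = 46,  s[19] = 25,  s[20] = 24,  s[21] = 2,  s[22] = 26,  s[23] = 28,  s[24] = 7,  s[25] = 35,  s[26] = 42,  s[27] = 30,  s[28] = 25,  s[29] = 8,  s[30] = 33,  s[31] = 41,  s[32] = 27,  s[33] = 21,  s[34] = 1.
Since (s[33], s[34]) = (s[1], s[2]) = (21, 1) (two consecutive terms determine the rest), the sequence is periodic with period 32.
(2211 - 1) mod 32 = 2, so s[2211] = s[3] = 22.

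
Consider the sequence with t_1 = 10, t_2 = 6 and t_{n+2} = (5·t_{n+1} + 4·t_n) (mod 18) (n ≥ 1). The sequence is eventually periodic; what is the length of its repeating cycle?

t_1 = 10,  t_2 = 6,  t_3 = 16,  t_4 = 14,  t_5 = 8,  t_6 = 6,  t_7 = 8,  t_8 = 10,  t_9 = 10,  t_{10} = 0,  t_{11} = 4,  t_{12} = 2,  t_{13} = 8,  t_{14} = 12,  t_{15} = 2,  t_{16} = 4,  t_{17} = 10,  t_{18} = 12,  t_{19} = 10,  t_{20} = 8,  t_{21} = 8,  t_{22} = 0,  t_{23} = 14,  t_{24} = 16,  t_{25} = 10,  t_{26} = 6.
The sequence repeats with period 24.

24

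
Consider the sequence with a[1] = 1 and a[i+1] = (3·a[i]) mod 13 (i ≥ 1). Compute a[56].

We have a[1] = 1; a[2] = 3; a[3] = 9; a[4] = 1.
Since a[4] = a[1] = 1, the sequence is periodic with period 3.
So a[56] = a[1 + ((56-1) mod 3)] = a[2] = 3.

3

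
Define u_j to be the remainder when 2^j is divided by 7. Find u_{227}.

4

Listing terms: u_0 = 1,  u_1 = 2,  u_2 = 4,  u_3 = 1.
Since u_3 = u_0 = 1, the sequence is periodic with period 3.
So u_{227} = u_{0 + ((227-0) mod 3)} = u_2 = 4.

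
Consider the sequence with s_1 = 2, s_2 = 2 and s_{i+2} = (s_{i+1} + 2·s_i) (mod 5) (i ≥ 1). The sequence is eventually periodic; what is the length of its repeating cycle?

4

Listing terms: s_1 = 2,  s_2 = 2,  s_3 = 1,  s_4 = 0,  s_5 = 2,  s_6 = 2.
The sequence repeats with period 4.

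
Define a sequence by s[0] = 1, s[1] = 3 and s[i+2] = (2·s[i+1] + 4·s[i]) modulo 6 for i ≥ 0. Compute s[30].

2

We have s[0] = 1,  s[1] = 3,  s[2] = 4,  s[3] = 2,  s[4] = 2,  s[5] = 0,  s[6] = 2,  s[7] = 4,  s[8] = 4,  s[9] = 0,  s[10] = 4,  s[11] = 2.
Since (s[10], s[11]) = (s[2], s[3]) = (4, 2) (two consecutive terms determine the rest), the sequence is eventually periodic: after a pre-period of length 2 it cycles with period 8.
For i ≥ 2, s[i] depends only on (i - 2) mod 8. (30 - 2) mod 8 = 4, so s[30] = s[6] = 2.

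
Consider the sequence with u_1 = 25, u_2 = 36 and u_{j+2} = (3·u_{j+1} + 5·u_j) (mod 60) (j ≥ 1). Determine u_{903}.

Listing terms: u_1 = 25, u_2 = 36, u_3 = 53, u_4 = 39, u_5 = 22, u_6 = 21, u_7 = 53, u_8 = 24, u_9 = 37, u_{10} = 51, u_{11} = 38, u_{12} = 9, u_{13} = 37, u_{14} = 36, u_{15} = 53.
Since (u_{14}, u_{15}) = (u_2, u_3) = (36, 53) (two consecutive terms determine the rest), the sequence is eventually periodic: after a pre-period of length 1 it cycles with period 12.
For j ≥ 2, u_j depends only on (j - 2) mod 12. (903 - 2) mod 12 = 1, so u_{903} = u_3 = 53.

53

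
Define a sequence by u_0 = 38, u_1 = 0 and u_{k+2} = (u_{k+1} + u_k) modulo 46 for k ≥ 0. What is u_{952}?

4

u_0 = 38,  u_1 = 0,  u_2 = 38,  u_3 = 38,  u_4 = 30,  u_5 = 22,  u_6 = 6,  u_7 = 28,  u_8 = 34,  u_9 = 16,  u_{10} = 4,  u_{11} = 20,  u_{12} = 24,  u_{13} = 44,  u_{14} = 22,  u_{15} = 20,  u_{16} = 42,  u_{17} = 16,  u_{18} = 12,  u_{19} = 28,  u_{20} = 40,  u_{21} = 22,  u_{22} = 16,  u_{23} = 38,  u_{24} = 8,  u_{25} = 0,  u_{26} = 8,  u_{27} = 8,  u_{28} = 16,  u_{29} = 24,  u_{30} = 40,  u_{31} = 18,  u_{32} = 12,  u_{33} = 30,  u_{34} = 42,  u_{35} = 26,  u_{36} = 22,  u_{37} = 2,  u_{38} = 24,  u_{39} = 26,  u_{40} = 4,  u_{41} = 30,  u_{42} = 34,  u_{43} = 18,  u_{44} = 6,  u_{45} = 24,  u_{46} = 30,  u_{47} = 8,  u_{48} = 38,  u_{49} = 0.
The sequence repeats with period 48.
(952 - 0) mod 48 = 40, so u_{952} = u_{40} = 4.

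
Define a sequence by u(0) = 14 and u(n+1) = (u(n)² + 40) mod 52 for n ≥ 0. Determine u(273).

u(0) = 14; u(1) = 28; u(2) = 44; u(3) = 0; u(4) = 40; u(5) = 28.
Since u(5) = u(1) = 28, the sequence is eventually periodic: after a pre-period of length 1 it cycles with period 4.
For n ≥ 1, u(n) depends only on (n - 1) mod 4. (273 - 1) mod 4 = 0, so u(273) = u(1) = 28.

28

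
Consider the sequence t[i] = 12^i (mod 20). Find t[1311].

8

Listing terms: t[1] = 12, t[2] = 4, t[3] = 8, t[4] = 16, t[5] = 12.
Since t[5] = t[1] = 12, the sequence is periodic with period 4.
So t[1311] = t[1 + ((1311-1) mod 4)] = t[3] = 8.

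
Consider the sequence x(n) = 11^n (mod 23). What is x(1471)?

15

We have x(0) = 1,  x(1) = 11,  x(2) = 6,  x(3) = 20,  x(4) = 13,  x(5) = 5,  x(6) = 9,  x(7) = 7,  x(8) = 8,  x(9) = 19,  x(10) = 2,  x(11) = 22,  x(12) = 12,  x(13) = 17,  x(14) = 3,  x(15) = 10,  x(16) = 18,  x(17) = 14,  x(18) = 16,  x(19) = 15,  x(20) = 4,  x(21) = 21,  x(22) = 1.
The sequence repeats with period 22.
So x(1471) = x(0 + ((1471-0) mod 22)) = x(19) = 15.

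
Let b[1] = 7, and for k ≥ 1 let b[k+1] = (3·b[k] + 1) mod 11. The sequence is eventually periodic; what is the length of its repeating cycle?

5

We have b[1] = 7; b[2] = 0; b[3] = 1; b[4] = 4; b[5] = 2; b[6] = 7.
Since b[6] = b[1] = 7, the sequence is periodic with period 5.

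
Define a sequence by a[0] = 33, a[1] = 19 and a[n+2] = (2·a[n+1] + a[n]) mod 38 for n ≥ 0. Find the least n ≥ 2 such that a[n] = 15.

Listing terms: a[0] = 33,  a[1] = 19,  a[2] = 33,  a[3] = 9,  a[4] = 13,  a[5] = 35,  a[6] = 7,  a[7] = 11,  a[8] = 29,  a[9] = 31,  a[10] = 15,  a[11] = 23,  a[12] = 23,  a[13] = 31,  a[14] = 9,  a[15] = 11,  a[16] = 31,  a[17] = 35,  a[18] = 25,  a[19] = 9,  a[20] = 5,  a[21] = 19,  a[22] = 5,  a[23] = 29,  a[24] = 25,  a[25] = 3,  a[26] = 31,  a[27] = 27,  a[28] = 9,  a[29] = 7,  a[30] = 23,  a[31] = 15,  a[32] = 15,  a[33] = 7,  a[34] = 29,  a[35] = 27,  a[36] = 7,  a[37] = 3,  a[38] = 13,  a[39] = 29,  a[40] = 33,  a[41] = 19.
Since (a[40], a[41]) = (a[0], a[1]) = (33, 19) (two consecutive terms determine the rest), the sequence is periodic with period 40.
The value 15 first appears (with n ≥ 2) at a[10].

10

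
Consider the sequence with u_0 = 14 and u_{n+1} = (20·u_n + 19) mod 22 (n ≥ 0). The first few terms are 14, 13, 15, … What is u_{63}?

11

Computing terms: u_0 = 14, u_1 = 13, u_2 = 15, u_3 = 11, u_4 = 19, u_5 = 3, u_6 = 13.
Since u_6 = u_1 = 13, the sequence is eventually periodic: after a pre-period of length 1 it cycles with period 5.
For n ≥ 1, u_n depends only on (n - 1) mod 5. (63 - 1) mod 5 = 2, so u_{63} = u_3 = 11.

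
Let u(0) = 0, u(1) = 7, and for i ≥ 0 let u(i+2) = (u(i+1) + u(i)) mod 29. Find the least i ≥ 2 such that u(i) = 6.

5

u(0) = 0; u(1) = 7; u(2) = 7; u(3) = 14; u(4) = 21; u(5) = 6; u(6) = 27; u(7) = 4; u(8) = 2; u(9) = 6; u(10) = 8; u(11) = 14; u(12) = 22; u(13) = 7; u(14) = 0; u(15) = 7.
The sequence repeats with period 14.
The value 6 first appears (with i ≥ 2) at u(5).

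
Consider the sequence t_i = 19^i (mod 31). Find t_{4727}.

Listing terms: t_0 = 1; t_1 = 19; t_2 = 20; t_3 = 8; t_4 = 28; t_5 = 5; t_6 = 2; t_7 = 7; t_8 = 9; t_9 = 16; t_{10} = 25; t_{11} = 10; t_{12} = 4; t_{13} = 14; t_{14} = 18; t_{15} = 1.
Since t_{15} = t_0 = 1, the sequence is periodic with period 15.
So t_{4727} = t_{0 + ((4727-0) mod 15)} = t_2 = 20.

20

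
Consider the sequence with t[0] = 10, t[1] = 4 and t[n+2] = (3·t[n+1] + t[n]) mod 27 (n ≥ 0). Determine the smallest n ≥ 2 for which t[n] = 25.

9

We have t[0] = 10; t[1] = 4; t[2] = 22; t[3] = 16; t[4] = 16; t[5] = 10; t[6] = 19; t[7] = 13; t[8] = 4; t[9] = 25; t[10] = 25; t[11] = 19; t[12] = 1; t[13] = 22; t[14] = 13; t[15] = 7; t[16] = 7; t[17] = 1; t[18] = 10; t[19] = 4.
Since (t[18], t[19]) = (t[0], t[1]) = (10, 4) (two consecutive terms determine the rest), the sequence is periodic with period 18.
The value 25 first appears (with n ≥ 2) at t[9].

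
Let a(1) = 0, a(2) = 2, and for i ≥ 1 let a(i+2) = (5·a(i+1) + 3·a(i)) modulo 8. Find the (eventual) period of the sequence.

6

We have a(1) = 0, a(2) = 2, a(3) = 2, a(4) = 0, a(5) = 6, a(6) = 6, a(7) = 0, a(8) = 2.
The sequence repeats with period 6.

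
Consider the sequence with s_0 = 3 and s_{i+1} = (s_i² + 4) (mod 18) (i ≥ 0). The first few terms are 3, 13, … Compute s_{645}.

17

s_0 = 3,  s_1 = 13,  s_2 = 11,  s_3 = 17,  s_4 = 5,  s_5 = 11.
Since s_5 = s_2 = 11, the sequence is eventually periodic: after a pre-period of length 2 it cycles with period 3.
For i ≥ 2, s_i depends only on (i - 2) mod 3. (645 - 2) mod 3 = 1, so s_{645} = s_3 = 17.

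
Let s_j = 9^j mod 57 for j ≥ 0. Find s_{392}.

54

Computing terms: s_0 = 1; s_1 = 9; s_2 = 24; s_3 = 45; s_4 = 6; s_5 = 54; s_6 = 30; s_7 = 42; s_8 = 36; s_9 = 39; s_{10} = 9.
Since s_{10} = s_1 = 9, the sequence is eventually periodic: after a pre-period of length 1 it cycles with period 9.
For j ≥ 1, s_j depends only on (j - 1) mod 9. (392 - 1) mod 9 = 4, so s_{392} = s_5 = 54.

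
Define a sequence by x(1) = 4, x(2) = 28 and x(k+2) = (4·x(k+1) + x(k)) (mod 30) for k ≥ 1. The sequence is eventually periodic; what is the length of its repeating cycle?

8

Listing terms: x(1) = 4; x(2) = 28; x(3) = 26; x(4) = 12; x(5) = 14; x(6) = 8; x(7) = 16; x(8) = 12; x(9) = 4; x(10) = 28.
Since (x(9), x(10)) = (x(1), x(2)) = (4, 28) (two consecutive terms determine the rest), the sequence is periodic with period 8.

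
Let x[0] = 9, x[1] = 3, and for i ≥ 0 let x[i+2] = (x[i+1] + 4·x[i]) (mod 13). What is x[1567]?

10

x[0] = 9,  x[1] = 3,  x[2] = 0,  x[3] = 12,  x[4] = 12,  x[5] = 8,  x[6] = 4,  x[7] = 10,  x[8] = 0,  x[9] = 1,  x[10] = 1,  x[11] = 5,  x[12] = 9,  x[13] = 3.
The sequence repeats with period 12.
So x[1567] = x[0 + ((1567-0) mod 12)] = x[7] = 10.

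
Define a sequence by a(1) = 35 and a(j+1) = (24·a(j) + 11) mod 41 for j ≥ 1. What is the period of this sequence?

40

a(1) = 35,  a(2) = 31,  a(3) = 17,  a(4) = 9,  a(5) = 22,  a(6) = 6,  a(7) = 32,  a(8) = 0,  a(9) = 11,  a(10) = 29,  a(11) = 10,  a(12) = 5,  a(13) = 8,  a(14) = 39,  a(15) = 4,  a(16) = 25,  a(17) = 37,  a(18) = 38,  a(19) = 21,  a(20) = 23,  a(21) = 30,  a(22) = 34,  a(23) = 7,  a(24) = 15,  a(25) = 2,  a(26) = 18,  a(27) = 33,  a(28) = 24,  a(29) = 13,  a(30) = 36,  a(31) = 14,  a(32) = 19,  a(33) = 16,  a(34) = 26,  a(35) = 20,  a(36) = 40,  a(37) = 28,  a(38) = 27,  a(39) = 3,  a(40) = 1,  a(41) = 35.
The sequence repeats with period 40.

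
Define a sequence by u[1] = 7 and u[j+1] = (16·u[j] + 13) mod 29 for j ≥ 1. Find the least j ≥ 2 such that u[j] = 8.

6

u[1] = 7, u[2] = 9, u[3] = 12, u[4] = 2, u[5] = 16, u[6] = 8, u[7] = 25, u[8] = 7.
Since u[8] = u[1] = 7, the sequence is periodic with period 7.
The value 8 first appears (with j ≥ 2) at u[6].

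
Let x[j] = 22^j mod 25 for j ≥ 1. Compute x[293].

2

We have x[1] = 22; x[2] = 9; x[3] = 23; x[4] = 6; x[5] = 7; x[6] = 4; x[7] = 13; x[8] = 11; x[9] = 17; x[10] = 24; x[11] = 3; x[12] = 16; x[13] = 2; x[14] = 19; x[15] = 18; x[16] = 21; x[17] = 12; x[18] = 14; x[19] = 8; x[20] = 1; x[21] = 22.
Since x[21] = x[1] = 22, the sequence is periodic with period 20.
(293 - 1) mod 20 = 12, so x[293] = x[13] = 2.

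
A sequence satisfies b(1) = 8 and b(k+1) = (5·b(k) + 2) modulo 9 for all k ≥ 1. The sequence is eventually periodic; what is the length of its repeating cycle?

We have b(1) = 8,  b(2) = 6,  b(3) = 5,  b(4) = 0,  b(5) = 2,  b(6) = 3,  b(7) = 8.
The sequence repeats with period 6.

6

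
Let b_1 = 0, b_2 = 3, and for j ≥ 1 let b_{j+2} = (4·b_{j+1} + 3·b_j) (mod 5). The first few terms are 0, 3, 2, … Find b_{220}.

b_1 = 0; b_2 = 3; b_3 = 2; b_4 = 2; b_5 = 4; b_6 = 2; b_7 = 0; b_8 = 1; b_9 = 4; b_{10} = 4; b_{11} = 3; b_{12} = 4; b_{13} = 0; b_{14} = 2; b_{15} = 3; b_{16} = 3; b_{17} = 1; b_{18} = 3; b_{19} = 0; b_{20} = 4; b_{21} = 1; b_{22} = 1; b_{23} = 2; b_{24} = 1; b_{25} = 0; b_{26} = 3.
The sequence repeats with period 24.
So b_{220} = b_{1 + ((220-1) mod 24)} = b_4 = 2.

2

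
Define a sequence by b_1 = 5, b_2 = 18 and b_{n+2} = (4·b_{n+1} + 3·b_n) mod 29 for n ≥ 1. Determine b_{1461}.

b_1 = 5,  b_2 = 18,  b_3 = 0,  b_4 = 25,  b_5 = 13,  b_6 = 11,  b_7 = 25,  b_8 = 17,  b_9 = 27,  b_{10} = 14,  b_{11} = 21,  b_{12} = 10,  b_{13} = 16,  b_{14} = 7,  b_{15} = 18,  b_{16} = 6,  b_{17} = 20,  b_{18} = 11,  b_{19} = 17,  b_{20} = 14,  b_{21} = 20,  b_{22} = 6,  b_{23} = 26,  b_{24} = 6,  b_{25} = 15,  b_{26} = 20,  b_{27} = 9,  b_{28} = 9,  b_{29} = 5,  b_{30} = 18.
The sequence repeats with period 28.
(1461 - 1) mod 28 = 4, so b_{1461} = b_5 = 13.

13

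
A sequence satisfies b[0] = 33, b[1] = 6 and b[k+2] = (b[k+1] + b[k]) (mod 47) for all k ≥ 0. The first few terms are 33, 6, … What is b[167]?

Listing terms: b[0] = 33,  b[1] = 6,  b[2] = 39,  b[3] = 45,  b[4] = 37,  b[5] = 35,  b[6] = 25,  b[7] = 13,  b[8] = 38,  b[9] = 4,  b[10] = 42,  b[11] = 46,  b[12] = 41,  b[13] = 40,  b[14] = 34,  b[15] = 27,  b[16] = 14,  b[17] = 41,  b[18] = 8,  b[19] = 2,  b[20] = 10,  b[21] = 12,  b[22] = 22,  b[23] = 34,  b[24] = 9,  b[25] = 43,  b[26] = 5,  b[27] = 1,  b[28] = 6,  b[29] = 7,  b[30] = 13,  b[31] = 20,  b[32] = 33,  b[33] = 6.
The sequence repeats with period 32.
So b[167] = b[0 + ((167-0) mod 32)] = b[7] = 13.

13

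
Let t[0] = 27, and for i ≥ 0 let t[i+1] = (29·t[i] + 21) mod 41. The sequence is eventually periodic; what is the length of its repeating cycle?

40

Computing terms: t[0] = 27,  t[1] = 25,  t[2] = 8,  t[3] = 7,  t[4] = 19,  t[5] = 39,  t[6] = 4,  t[7] = 14,  t[8] = 17,  t[9] = 22,  t[10] = 3,  t[11] = 26,  t[12] = 37,  t[13] = 28,  t[14] = 13,  t[15] = 29,  t[16] = 1,  t[17] = 9,  t[18] = 36,  t[19] = 40,  t[20] = 33,  t[21] = 35,  t[22] = 11,  t[23] = 12,  t[24] = 0,  t[25] = 21,  t[26] = 15,  t[27] = 5,  t[28] = 2,  t[29] = 38,  t[30] = 16,  t[31] = 34,  t[32] = 23,  t[33] = 32,  t[34] = 6,  t[35] = 31,  t[36] = 18,  t[37] = 10,  t[38] = 24,  t[39] = 20,  t[40] = 27.
Since t[40] = t[0] = 27, the sequence is periodic with period 40.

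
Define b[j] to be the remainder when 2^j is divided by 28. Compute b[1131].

b[0] = 1; b[1] = 2; b[2] = 4; b[3] = 8; b[4] = 16; b[5] = 4.
Since b[5] = b[2] = 4, the sequence is eventually periodic: after a pre-period of length 2 it cycles with period 3.
For j ≥ 2, b[j] depends only on (j - 2) mod 3. (1131 - 2) mod 3 = 1, so b[1131] = b[3] = 8.

8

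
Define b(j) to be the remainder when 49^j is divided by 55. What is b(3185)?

34

Computing terms: b(1) = 49, b(2) = 36, b(3) = 4, b(4) = 31, b(5) = 34, b(6) = 16, b(7) = 14, b(8) = 26, b(9) = 9, b(10) = 1, b(11) = 49.
Since b(11) = b(1) = 49, the sequence is periodic with period 10.
(3185 - 1) mod 10 = 4, so b(3185) = b(5) = 34.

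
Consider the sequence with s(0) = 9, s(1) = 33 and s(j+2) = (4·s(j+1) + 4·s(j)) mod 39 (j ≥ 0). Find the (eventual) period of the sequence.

21

We have s(0) = 9, s(1) = 33, s(2) = 12, s(3) = 24, s(4) = 27, s(5) = 9, s(6) = 27, s(7) = 27, s(8) = 21, s(9) = 36, s(10) = 33, s(11) = 3, s(12) = 27, s(13) = 3, s(14) = 3, s(15) = 24, s(16) = 30, s(17) = 21, s(18) = 9, s(19) = 3, s(20) = 9, s(21) = 9, s(22) = 33.
The sequence repeats with period 21.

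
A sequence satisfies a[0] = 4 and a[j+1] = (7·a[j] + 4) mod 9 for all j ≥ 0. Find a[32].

6

a[0] = 4,  a[1] = 5,  a[2] = 3,  a[3] = 7,  a[4] = 8,  a[5] = 6,  a[6] = 1,  a[7] = 2,  a[8] = 0,  a[9] = 4.
Since a[9] = a[0] = 4, the sequence is periodic with period 9.
So a[32] = a[0 + ((32-0) mod 9)] = a[5] = 6.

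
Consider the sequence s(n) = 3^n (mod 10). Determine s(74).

9

s(0) = 1, s(1) = 3, s(2) = 9, s(3) = 7, s(4) = 1.
Since s(4) = s(0) = 1, the sequence is periodic with period 4.
So s(74) = s(0 + ((74-0) mod 4)) = s(2) = 9.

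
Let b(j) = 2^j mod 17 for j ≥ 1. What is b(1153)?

2

b(1) = 2, b(2) = 4, b(3) = 8, b(4) = 16, b(5) = 15, b(6) = 13, b(7) = 9, b(8) = 1, b(9) = 2.
The sequence repeats with period 8.
So b(1153) = b(1 + ((1153-1) mod 8)) = b(1) = 2.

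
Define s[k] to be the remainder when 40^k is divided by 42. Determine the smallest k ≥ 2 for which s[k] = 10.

Computing terms: s[1] = 40, s[2] = 4, s[3] = 34, s[4] = 16, s[5] = 10, s[6] = 22, s[7] = 40.
The sequence repeats with period 6.
The value 10 first appears (with k ≥ 2) at s[5].

5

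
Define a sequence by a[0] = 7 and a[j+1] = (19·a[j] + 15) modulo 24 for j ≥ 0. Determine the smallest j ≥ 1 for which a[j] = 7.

We have a[0] = 7, a[1] = 4, a[2] = 19, a[3] = 16, a[4] = 7.
The sequence repeats with period 4.
The value 7 next appears (with j ≥ 1) at a[4].

4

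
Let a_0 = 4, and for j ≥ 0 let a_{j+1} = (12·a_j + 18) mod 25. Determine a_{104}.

a_0 = 4, a_1 = 16, a_2 = 10, a_3 = 13, a_4 = 24, a_5 = 6, a_6 = 15, a_7 = 23, a_8 = 19, a_9 = 21, a_{10} = 20, a_{11} = 8, a_{12} = 14, a_{13} = 11, a_{14} = 0, a_{15} = 18, a_{16} = 9, a_{17} = 1, a_{18} = 5, a_{19} = 3, a_{20} = 4.
Since a_{20} = a_0 = 4, the sequence is periodic with period 20.
(104 - 0) mod 20 = 4, so a_{104} = a_4 = 24.

24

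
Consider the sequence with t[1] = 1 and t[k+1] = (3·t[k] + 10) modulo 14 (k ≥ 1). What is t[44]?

Listing terms: t[1] = 1; t[2] = 13; t[3] = 7; t[4] = 3; t[5] = 5; t[6] = 11; t[7] = 1.
The sequence repeats with period 6.
So t[44] = t[1 + ((44-1) mod 6)] = t[2] = 13.

13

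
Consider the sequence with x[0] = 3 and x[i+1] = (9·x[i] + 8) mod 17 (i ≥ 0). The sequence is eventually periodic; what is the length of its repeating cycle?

We have x[0] = 3, x[1] = 1, x[2] = 0, x[3] = 8, x[4] = 12, x[5] = 14, x[6] = 15, x[7] = 7, x[8] = 3.
Since x[8] = x[0] = 3, the sequence is periodic with period 8.

8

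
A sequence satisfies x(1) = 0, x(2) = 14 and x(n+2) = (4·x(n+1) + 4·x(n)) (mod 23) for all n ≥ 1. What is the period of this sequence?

x(1) = 0, x(2) = 14, x(3) = 10, x(4) = 4, x(5) = 10, x(6) = 10, x(7) = 11, x(8) = 15, x(9) = 12, x(10) = 16, x(11) = 20, x(12) = 6, x(13) = 12, x(14) = 3, x(15) = 14, x(16) = 22, x(17) = 6, x(18) = 20, x(19) = 12, x(20) = 13, x(21) = 8, x(22) = 15, x(23) = 0, x(24) = 14.
The sequence repeats with period 22.

22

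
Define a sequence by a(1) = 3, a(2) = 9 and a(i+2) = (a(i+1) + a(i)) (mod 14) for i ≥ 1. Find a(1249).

Listing terms: a(1) = 3; a(2) = 9; a(3) = 12; a(4) = 7; a(5) = 5; a(6) = 12; a(7) = 3; a(8) = 1; a(9) = 4; a(10) = 5; a(11) = 9; a(12) = 0; a(13) = 9; a(14) = 9; a(15) = 4; a(16) = 13; a(17) = 3; a(18) = 2; a(19) = 5; a(20) = 7; a(21) = 12; a(22) = 5; a(23) = 3; a(24) = 8; a(25) = 11; a(26) = 5; a(27) = 2; a(28) = 7; a(29) = 9; a(30) = 2; a(31) = 11; a(32) = 13; a(33) = 10; a(34) = 9; a(35) = 5; a(36) = 0; a(37) = 5; a(38) = 5; a(39) = 10; a(40) = 1; a(41) = 11; a(42) = 12; a(43) = 9; a(44) = 7; a(45) = 2; a(46) = 9; a(47) = 11; a(48) = 6; a(49) = 3; a(50) = 9.
Since (a(49), a(50)) = (a(1), a(2)) = (3, 9) (two consecutive terms determine the rest), the sequence is periodic with period 48.
So a(1249) = a(1 + ((1249-1) mod 48)) = a(1) = 3.

3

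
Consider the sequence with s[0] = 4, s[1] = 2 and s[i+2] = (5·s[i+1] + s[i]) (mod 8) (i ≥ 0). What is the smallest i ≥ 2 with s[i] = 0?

3

Computing terms: s[0] = 4,  s[1] = 2,  s[2] = 6,  s[3] = 0,  s[4] = 6,  s[5] = 6,  s[6] = 4,  s[7] = 2.
The sequence repeats with period 6.
The value 0 first appears (with i ≥ 2) at s[3].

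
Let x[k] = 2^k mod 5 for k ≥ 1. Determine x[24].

1

Listing terms: x[1] = 2, x[2] = 4, x[3] = 3, x[4] = 1, x[5] = 2.
Since x[5] = x[1] = 2, the sequence is periodic with period 4.
So x[24] = x[1 + ((24-1) mod 4)] = x[4] = 1.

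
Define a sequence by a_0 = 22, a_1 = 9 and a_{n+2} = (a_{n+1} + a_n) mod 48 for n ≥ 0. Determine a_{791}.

Listing terms: a_0 = 22, a_1 = 9, a_2 = 31, a_3 = 40, a_4 = 23, a_5 = 15, a_6 = 38, a_7 = 5, a_8 = 43, a_9 = 0, a_{10} = 43, a_{11} = 43, a_{12} = 38, a_{13} = 33, a_{14} = 23, a_{15} = 8, a_{16} = 31, a_{17} = 39, a_{18} = 22, a_{19} = 13, a_{20} = 35, a_{21} = 0, a_{22} = 35, a_{23} = 35, a_{24} = 22, a_{25} = 9.
The sequence repeats with period 24.
(791 - 0) mod 24 = 23, so a_{791} = a_{23} = 35.

35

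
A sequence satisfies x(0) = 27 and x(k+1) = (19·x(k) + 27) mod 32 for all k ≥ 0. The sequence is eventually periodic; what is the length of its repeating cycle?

We have x(0) = 27; x(1) = 28; x(2) = 15; x(3) = 24; x(4) = 3; x(5) = 20; x(6) = 23; x(7) = 16; x(8) = 11; x(9) = 12; x(10) = 31; x(11) = 8; x(12) = 19; x(13) = 4; x(14) = 7; x(15) = 0; x(16) = 27.
The sequence repeats with period 16.

16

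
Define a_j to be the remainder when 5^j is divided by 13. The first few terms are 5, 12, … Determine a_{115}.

8

a_1 = 5,  a_2 = 12,  a_3 = 8,  a_4 = 1,  a_5 = 5.
The sequence repeats with period 4.
(115 - 1) mod 4 = 2, so a_{115} = a_3 = 8.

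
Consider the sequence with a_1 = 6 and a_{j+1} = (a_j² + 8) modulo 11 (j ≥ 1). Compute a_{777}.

8

We have a_1 = 6; a_2 = 0; a_3 = 8; a_4 = 6.
Since a_4 = a_1 = 6, the sequence is periodic with period 3.
So a_{777} = a_{1 + ((777-1) mod 3)} = a_3 = 8.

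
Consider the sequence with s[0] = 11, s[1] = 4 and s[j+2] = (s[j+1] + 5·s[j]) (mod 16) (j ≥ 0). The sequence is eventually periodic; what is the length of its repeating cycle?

24

Listing terms: s[0] = 11, s[1] = 4, s[2] = 11, s[3] = 15, s[4] = 6, s[5] = 1, s[6] = 15, s[7] = 4, s[8] = 15, s[9] = 3, s[10] = 14, s[11] = 13, s[12] = 3, s[13] = 4, s[14] = 3, s[15] = 7, s[16] = 6, s[17] = 9, s[18] = 7, s[19] = 4, s[20] = 7, s[21] = 11, s[22] = 14, s[23] = 5, s[24] = 11, s[25] = 4.
Since (s[24], s[25]) = (s[0], s[1]) = (11, 4) (two consecutive terms determine the rest), the sequence is periodic with period 24.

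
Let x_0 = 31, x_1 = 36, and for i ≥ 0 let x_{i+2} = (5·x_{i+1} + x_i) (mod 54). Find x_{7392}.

Computing terms: x_0 = 31; x_1 = 36; x_2 = 49; x_3 = 11; x_4 = 50; x_5 = 45; x_6 = 5; x_7 = 16; x_8 = 31; x_9 = 9; x_{10} = 22; x_{11} = 11; x_{12} = 23; x_{13} = 18; x_{14} = 5; x_{15} = 43; x_{16} = 4; x_{17} = 9; x_{18} = 49; x_{19} = 38; x_{20} = 23; x_{21} = 45; x_{22} = 32; x_{23} = 43; x_{24} = 31; x_{25} = 36.
Since (x_{24}, x_{25}) = (x_0, x_1) = (31, 36) (two consecutive terms determine the rest), the sequence is periodic with period 24.
(7392 - 0) mod 24 = 0, so x_{7392} = x_0 = 31.

31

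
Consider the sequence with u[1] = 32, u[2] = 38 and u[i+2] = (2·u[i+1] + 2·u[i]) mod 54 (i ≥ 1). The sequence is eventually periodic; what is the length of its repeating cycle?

9

Computing terms: u[1] = 32; u[2] = 38; u[3] = 32; u[4] = 32; u[5] = 20; u[6] = 50; u[7] = 32; u[8] = 2; u[9] = 14; u[10] = 32; u[11] = 38.
The sequence repeats with period 9.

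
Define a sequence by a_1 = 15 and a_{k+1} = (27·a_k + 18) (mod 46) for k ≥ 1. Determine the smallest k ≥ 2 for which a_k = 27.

4

Computing terms: a_1 = 15, a_2 = 9, a_3 = 31, a_4 = 27, a_5 = 11, a_6 = 39, a_7 = 13, a_8 = 1, a_9 = 45, a_{10} = 37, a_{11} = 5, a_{12} = 15.
The sequence repeats with period 11.
The value 27 first appears (with k ≥ 2) at a_4.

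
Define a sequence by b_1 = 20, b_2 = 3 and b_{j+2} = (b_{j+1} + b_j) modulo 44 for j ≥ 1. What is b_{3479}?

b_1 = 20, b_2 = 3, b_3 = 23, b_4 = 26, b_5 = 5, b_6 = 31, b_7 = 36, b_8 = 23, b_9 = 15, b_{10} = 38, b_{11} = 9, b_{12} = 3, b_{13} = 12, b_{14} = 15, b_{15} = 27, b_{16} = 42, b_{17} = 25, b_{18} = 23, b_{19} = 4, b_{20} = 27, b_{21} = 31, b_{22} = 14, b_{23} = 1, b_{24} = 15, b_{25} = 16, b_{26} = 31, b_{27} = 3, b_{28} = 34, b_{29} = 37, b_{30} = 27, b_{31} = 20, b_{32} = 3.
The sequence repeats with period 30.
So b_{3479} = b_{1 + ((3479-1) mod 30)} = b_{29} = 37.

37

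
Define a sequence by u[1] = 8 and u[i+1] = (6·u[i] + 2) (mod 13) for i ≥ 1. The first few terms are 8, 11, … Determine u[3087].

3

We have u[1] = 8; u[2] = 11; u[3] = 3; u[4] = 7; u[5] = 5; u[6] = 6; u[7] = 12; u[8] = 9; u[9] = 4; u[10] = 0; u[11] = 2; u[12] = 1; u[13] = 8.
Since u[13] = u[1] = 8, the sequence is periodic with period 12.
(3087 - 1) mod 12 = 2, so u[3087] = u[3] = 3.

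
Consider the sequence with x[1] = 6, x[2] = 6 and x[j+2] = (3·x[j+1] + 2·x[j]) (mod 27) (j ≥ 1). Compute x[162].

6

We have x[1] = 6,  x[2] = 6,  x[3] = 3,  x[4] = 21,  x[5] = 15,  x[6] = 6,  x[7] = 21,  x[8] = 21,  x[9] = 24,  x[10] = 6,  x[11] = 12,  x[12] = 21,  x[13] = 6,  x[14] = 6.
The sequence repeats with period 12.
(162 - 1) mod 12 = 5, so x[162] = x[6] = 6.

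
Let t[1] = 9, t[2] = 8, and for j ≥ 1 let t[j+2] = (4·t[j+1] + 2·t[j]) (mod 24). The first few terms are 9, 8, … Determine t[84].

16

Listing terms: t[1] = 9, t[2] = 8, t[3] = 2, t[4] = 0, t[5] = 4, t[6] = 16, t[7] = 0, t[8] = 8, t[9] = 8, t[10] = 0, t[11] = 16, t[12] = 16, t[13] = 0.
Since (t[12], t[13]) = (t[6], t[7]) = (16, 0) (two consecutive terms determine the rest), the sequence is eventually periodic: after a pre-period of length 5 it cycles with period 6.
For j ≥ 6, t[j] depends only on (j - 6) mod 6. (84 - 6) mod 6 = 0, so t[84] = t[6] = 16.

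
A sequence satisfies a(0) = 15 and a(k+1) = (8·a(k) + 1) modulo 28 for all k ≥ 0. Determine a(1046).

25

Listing terms: a(0) = 15,  a(1) = 9,  a(2) = 17,  a(3) = 25,  a(4) = 5,  a(5) = 13,  a(6) = 21,  a(7) = 1,  a(8) = 9.
Since a(8) = a(1) = 9, the sequence is eventually periodic: after a pre-period of length 1 it cycles with period 7.
For k ≥ 1, a(k) depends only on (k - 1) mod 7. (1046 - 1) mod 7 = 2, so a(1046) = a(3) = 25.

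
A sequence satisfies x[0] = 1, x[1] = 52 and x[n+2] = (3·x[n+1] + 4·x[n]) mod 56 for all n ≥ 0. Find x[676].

We have x[0] = 1; x[1] = 52; x[2] = 48; x[3] = 16; x[4] = 16; x[5] = 0; x[6] = 8; x[7] = 24; x[8] = 48; x[9] = 16.
Since (x[8], x[9]) = (x[2], x[3]) = (48, 16) (two consecutive terms determine the rest), the sequence is eventually periodic: after a pre-period of length 2 it cycles with period 6.
For n ≥ 2, x[n] depends only on (n - 2) mod 6. (676 - 2) mod 6 = 2, so x[676] = x[4] = 16.

16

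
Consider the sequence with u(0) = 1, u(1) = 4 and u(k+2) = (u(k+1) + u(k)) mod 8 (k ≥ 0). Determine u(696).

1

Listing terms: u(0) = 1, u(1) = 4, u(2) = 5, u(3) = 1, u(4) = 6, u(5) = 7, u(6) = 5, u(7) = 4, u(8) = 1, u(9) = 5, u(10) = 6, u(11) = 3, u(12) = 1, u(13) = 4.
Since (u(12), u(13)) = (u(0), u(1)) = (1, 4) (two consecutive terms determine the rest), the sequence is periodic with period 12.
(696 - 0) mod 12 = 0, so u(696) = u(0) = 1.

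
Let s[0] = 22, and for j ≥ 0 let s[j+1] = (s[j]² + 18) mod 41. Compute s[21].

We have s[0] = 22,  s[1] = 10,  s[2] = 36,  s[3] = 2,  s[4] = 22.
Since s[4] = s[0] = 22, the sequence is periodic with period 4.
So s[21] = s[0 + ((21-0) mod 4)] = s[1] = 10.

10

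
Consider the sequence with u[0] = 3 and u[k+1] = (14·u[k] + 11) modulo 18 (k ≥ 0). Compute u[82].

9

Computing terms: u[0] = 3,  u[1] = 17,  u[2] = 15,  u[3] = 5,  u[4] = 9,  u[5] = 11,  u[6] = 3.
Since u[6] = u[0] = 3, the sequence is periodic with period 6.
So u[82] = u[0 + ((82-0) mod 6)] = u[4] = 9.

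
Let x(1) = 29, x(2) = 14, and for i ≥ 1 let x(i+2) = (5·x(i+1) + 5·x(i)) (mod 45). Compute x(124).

20

Computing terms: x(1) = 29; x(2) = 14; x(3) = 35; x(4) = 20; x(5) = 5; x(6) = 35; x(7) = 20.
Since (x(6), x(7)) = (x(3), x(4)) = (35, 20) (two consecutive terms determine the rest), the sequence is eventually periodic: after a pre-period of length 2 it cycles with period 3.
For i ≥ 3, x(i) depends only on (i - 3) mod 3. (124 - 3) mod 3 = 1, so x(124) = x(4) = 20.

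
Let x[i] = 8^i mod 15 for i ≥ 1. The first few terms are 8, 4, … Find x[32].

1

Computing terms: x[1] = 8; x[2] = 4; x[3] = 2; x[4] = 1; x[5] = 8.
Since x[5] = x[1] = 8, the sequence is periodic with period 4.
So x[32] = x[1 + ((32-1) mod 4)] = x[4] = 1.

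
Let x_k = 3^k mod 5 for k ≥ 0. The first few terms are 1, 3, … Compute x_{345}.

3

We have x_0 = 1,  x_1 = 3,  x_2 = 4,  x_3 = 2,  x_4 = 1.
Since x_4 = x_0 = 1, the sequence is periodic with period 4.
So x_{345} = x_{0 + ((345-0) mod 4)} = x_1 = 3.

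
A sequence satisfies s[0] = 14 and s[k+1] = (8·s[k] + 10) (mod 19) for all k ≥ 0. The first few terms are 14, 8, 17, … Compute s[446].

s[0] = 14; s[1] = 8; s[2] = 17; s[3] = 13; s[4] = 0; s[5] = 10; s[6] = 14.
The sequence repeats with period 6.
(446 - 0) mod 6 = 2, so s[446] = s[2] = 17.

17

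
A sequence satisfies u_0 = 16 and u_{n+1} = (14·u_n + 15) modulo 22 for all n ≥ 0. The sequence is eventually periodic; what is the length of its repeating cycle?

5

We have u_0 = 16,  u_1 = 19,  u_2 = 17,  u_3 = 11,  u_4 = 15,  u_5 = 5,  u_6 = 19.
Since u_6 = u_1 = 19, the sequence is eventually periodic: after a pre-period of length 1 it cycles with period 5.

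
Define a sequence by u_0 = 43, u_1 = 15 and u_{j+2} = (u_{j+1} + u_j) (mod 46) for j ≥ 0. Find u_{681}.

33

Listing terms: u_0 = 43, u_1 = 15, u_2 = 12, u_3 = 27, u_4 = 39, u_5 = 20, u_6 = 13, u_7 = 33, u_8 = 0, u_9 = 33, u_{10} = 33, u_{11} = 20, u_{12} = 7, u_{13} = 27, u_{14} = 34, u_{15} = 15, u_{16} = 3, u_{17} = 18, u_{18} = 21, u_{19} = 39, u_{20} = 14, u_{21} = 7, u_{22} = 21, u_{23} = 28, u_{24} = 3, u_{25} = 31, u_{26} = 34, u_{27} = 19, u_{28} = 7, u_{29} = 26, u_{30} = 33, u_{31} = 13, u_{32} = 0, u_{33} = 13, u_{34} = 13, u_{35} = 26, u_{36} = 39, u_{37} = 19, u_{38} = 12, u_{39} = 31, u_{40} = 43, u_{41} = 28, u_{42} = 25, u_{43} = 7, u_{44} = 32, u_{45} = 39, u_{46} = 25, u_{47} = 18, u_{48} = 43, u_{49} = 15.
The sequence repeats with period 48.
So u_{681} = u_{0 + ((681-0) mod 48)} = u_9 = 33.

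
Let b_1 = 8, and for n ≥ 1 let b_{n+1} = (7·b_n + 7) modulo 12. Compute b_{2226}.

b_1 = 8; b_2 = 3; b_3 = 4; b_4 = 11; b_5 = 0; b_6 = 7; b_7 = 8.
Since b_7 = b_1 = 8, the sequence is periodic with period 6.
So b_{2226} = b_{1 + ((2226-1) mod 6)} = b_6 = 7.

7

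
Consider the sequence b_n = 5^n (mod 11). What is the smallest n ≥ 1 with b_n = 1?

Computing terms: b_0 = 1,  b_1 = 5,  b_2 = 3,  b_3 = 4,  b_4 = 9,  b_5 = 1.
The sequence repeats with period 5.
The value 1 next appears (with n ≥ 1) at b_5.

5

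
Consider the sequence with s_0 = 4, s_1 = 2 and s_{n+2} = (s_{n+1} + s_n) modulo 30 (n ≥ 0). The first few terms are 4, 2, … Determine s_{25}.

We have s_0 = 4,  s_1 = 2,  s_2 = 6,  s_3 = 8,  s_4 = 14,  s_5 = 22,  s_6 = 6,  s_7 = 28,  s_8 = 4,  s_9 = 2.
The sequence repeats with period 8.
So s_{25} = s_{0 + ((25-0) mod 8)} = s_1 = 2.

2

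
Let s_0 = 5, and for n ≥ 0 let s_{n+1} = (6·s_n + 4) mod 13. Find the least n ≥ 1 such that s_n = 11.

Listing terms: s_0 = 5; s_1 = 8; s_2 = 0; s_3 = 4; s_4 = 2; s_5 = 3; s_6 = 9; s_7 = 6; s_8 = 1; s_9 = 10; s_{10} = 12; s_{11} = 11; s_{12} = 5.
The sequence repeats with period 12.
The value 11 first appears (with n ≥ 1) at s_{11}.

11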